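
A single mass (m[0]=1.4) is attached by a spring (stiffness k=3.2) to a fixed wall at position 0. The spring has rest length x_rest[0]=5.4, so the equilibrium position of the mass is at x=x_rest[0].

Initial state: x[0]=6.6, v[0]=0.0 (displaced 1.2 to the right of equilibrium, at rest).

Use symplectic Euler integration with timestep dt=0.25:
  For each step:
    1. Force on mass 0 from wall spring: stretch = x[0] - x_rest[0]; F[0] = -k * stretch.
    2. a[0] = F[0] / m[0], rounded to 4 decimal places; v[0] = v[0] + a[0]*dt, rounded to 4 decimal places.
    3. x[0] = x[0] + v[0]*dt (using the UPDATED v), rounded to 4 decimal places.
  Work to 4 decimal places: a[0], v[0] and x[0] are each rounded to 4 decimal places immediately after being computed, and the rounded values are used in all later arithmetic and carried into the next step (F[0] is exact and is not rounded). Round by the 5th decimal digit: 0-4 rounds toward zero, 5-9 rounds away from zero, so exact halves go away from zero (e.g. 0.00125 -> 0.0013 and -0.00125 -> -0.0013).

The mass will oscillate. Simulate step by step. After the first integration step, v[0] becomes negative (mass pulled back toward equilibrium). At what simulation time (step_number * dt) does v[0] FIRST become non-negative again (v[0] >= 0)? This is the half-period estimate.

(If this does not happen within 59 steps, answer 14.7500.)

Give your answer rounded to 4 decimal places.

Step 0: x=[6.6000] v=[0.0000]
Step 1: x=[6.4286] v=[-0.6857]
Step 2: x=[6.1102] v=[-1.2735]
Step 3: x=[5.6904] v=[-1.6793]
Step 4: x=[5.2291] v=[-1.8453]
Step 5: x=[4.7922] v=[-1.7477]
Step 6: x=[4.4421] v=[-1.4004]
Step 7: x=[4.2289] v=[-0.8530]
Step 8: x=[4.1830] v=[-0.1838]
Step 9: x=[4.3109] v=[0.5116]
First v>=0 after going negative at step 9, time=2.2500

Answer: 2.2500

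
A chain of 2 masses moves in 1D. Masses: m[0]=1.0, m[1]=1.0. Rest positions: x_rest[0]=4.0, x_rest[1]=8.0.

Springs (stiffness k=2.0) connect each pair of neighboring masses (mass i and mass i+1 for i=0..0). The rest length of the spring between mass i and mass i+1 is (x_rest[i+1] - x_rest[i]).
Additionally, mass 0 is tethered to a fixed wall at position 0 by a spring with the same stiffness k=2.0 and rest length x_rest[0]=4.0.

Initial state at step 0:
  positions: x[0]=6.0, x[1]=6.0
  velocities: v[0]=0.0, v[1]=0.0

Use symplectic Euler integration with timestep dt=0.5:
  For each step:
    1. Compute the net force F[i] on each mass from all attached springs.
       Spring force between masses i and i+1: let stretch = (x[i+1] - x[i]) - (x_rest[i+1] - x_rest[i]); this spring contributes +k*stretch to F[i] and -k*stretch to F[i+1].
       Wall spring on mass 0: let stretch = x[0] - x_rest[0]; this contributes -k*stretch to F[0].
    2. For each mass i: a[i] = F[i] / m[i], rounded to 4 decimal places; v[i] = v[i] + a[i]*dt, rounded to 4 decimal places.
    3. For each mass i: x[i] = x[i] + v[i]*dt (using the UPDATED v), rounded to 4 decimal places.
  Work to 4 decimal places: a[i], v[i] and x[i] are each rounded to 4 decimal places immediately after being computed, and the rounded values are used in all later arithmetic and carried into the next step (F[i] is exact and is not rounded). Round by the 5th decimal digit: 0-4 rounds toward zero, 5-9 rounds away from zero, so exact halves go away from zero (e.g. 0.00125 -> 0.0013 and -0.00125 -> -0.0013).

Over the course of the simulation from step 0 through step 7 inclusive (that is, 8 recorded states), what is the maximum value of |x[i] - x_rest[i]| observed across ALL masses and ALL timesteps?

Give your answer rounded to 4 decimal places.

Step 0: x=[6.0000 6.0000] v=[0.0000 0.0000]
Step 1: x=[3.0000 8.0000] v=[-6.0000 4.0000]
Step 2: x=[1.0000 9.5000] v=[-4.0000 3.0000]
Step 3: x=[2.7500 8.7500] v=[3.5000 -1.5000]
Step 4: x=[6.1250 7.0000] v=[6.7500 -3.5000]
Step 5: x=[6.8750 6.8125] v=[1.5000 -0.3750]
Step 6: x=[4.1563 8.6563] v=[-5.4375 3.6875]
Step 7: x=[1.6094 10.2501] v=[-5.0938 3.1875]
Max displacement = 3.0000

Answer: 3.0000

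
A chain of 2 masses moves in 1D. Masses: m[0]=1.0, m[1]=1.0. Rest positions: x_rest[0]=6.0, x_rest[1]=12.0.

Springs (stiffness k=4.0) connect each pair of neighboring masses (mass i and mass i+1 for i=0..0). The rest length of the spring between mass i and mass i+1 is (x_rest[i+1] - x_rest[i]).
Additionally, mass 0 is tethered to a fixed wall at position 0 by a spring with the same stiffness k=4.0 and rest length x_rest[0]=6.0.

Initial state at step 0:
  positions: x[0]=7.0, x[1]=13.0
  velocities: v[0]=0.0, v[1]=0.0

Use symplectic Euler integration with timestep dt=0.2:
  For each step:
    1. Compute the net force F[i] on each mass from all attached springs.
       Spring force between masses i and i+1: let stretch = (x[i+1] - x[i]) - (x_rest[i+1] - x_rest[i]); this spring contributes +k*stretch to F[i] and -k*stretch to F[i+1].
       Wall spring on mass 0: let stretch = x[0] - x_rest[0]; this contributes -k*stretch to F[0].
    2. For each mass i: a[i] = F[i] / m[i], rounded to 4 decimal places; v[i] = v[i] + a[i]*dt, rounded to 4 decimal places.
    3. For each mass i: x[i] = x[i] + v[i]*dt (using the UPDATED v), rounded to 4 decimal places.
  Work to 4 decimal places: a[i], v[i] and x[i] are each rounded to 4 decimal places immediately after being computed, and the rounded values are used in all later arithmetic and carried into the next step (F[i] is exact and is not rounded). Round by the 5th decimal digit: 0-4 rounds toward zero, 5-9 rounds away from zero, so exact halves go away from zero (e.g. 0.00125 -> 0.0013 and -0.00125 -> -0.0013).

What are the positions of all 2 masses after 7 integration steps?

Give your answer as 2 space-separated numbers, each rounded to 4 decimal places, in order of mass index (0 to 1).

Answer: 5.8596 11.6234

Derivation:
Step 0: x=[7.0000 13.0000] v=[0.0000 0.0000]
Step 1: x=[6.8400 13.0000] v=[-0.8000 0.0000]
Step 2: x=[6.5712 12.9744] v=[-1.3440 -0.1280]
Step 3: x=[6.2755 12.8843] v=[-1.4784 -0.4506]
Step 4: x=[6.0331 12.6968] v=[-1.2118 -0.9376]
Step 5: x=[5.8916 12.4031] v=[-0.7073 -1.4686]
Step 6: x=[5.8493 12.0275] v=[-0.2114 -1.8778]
Step 7: x=[5.8596 11.6234] v=[0.0517 -2.0204]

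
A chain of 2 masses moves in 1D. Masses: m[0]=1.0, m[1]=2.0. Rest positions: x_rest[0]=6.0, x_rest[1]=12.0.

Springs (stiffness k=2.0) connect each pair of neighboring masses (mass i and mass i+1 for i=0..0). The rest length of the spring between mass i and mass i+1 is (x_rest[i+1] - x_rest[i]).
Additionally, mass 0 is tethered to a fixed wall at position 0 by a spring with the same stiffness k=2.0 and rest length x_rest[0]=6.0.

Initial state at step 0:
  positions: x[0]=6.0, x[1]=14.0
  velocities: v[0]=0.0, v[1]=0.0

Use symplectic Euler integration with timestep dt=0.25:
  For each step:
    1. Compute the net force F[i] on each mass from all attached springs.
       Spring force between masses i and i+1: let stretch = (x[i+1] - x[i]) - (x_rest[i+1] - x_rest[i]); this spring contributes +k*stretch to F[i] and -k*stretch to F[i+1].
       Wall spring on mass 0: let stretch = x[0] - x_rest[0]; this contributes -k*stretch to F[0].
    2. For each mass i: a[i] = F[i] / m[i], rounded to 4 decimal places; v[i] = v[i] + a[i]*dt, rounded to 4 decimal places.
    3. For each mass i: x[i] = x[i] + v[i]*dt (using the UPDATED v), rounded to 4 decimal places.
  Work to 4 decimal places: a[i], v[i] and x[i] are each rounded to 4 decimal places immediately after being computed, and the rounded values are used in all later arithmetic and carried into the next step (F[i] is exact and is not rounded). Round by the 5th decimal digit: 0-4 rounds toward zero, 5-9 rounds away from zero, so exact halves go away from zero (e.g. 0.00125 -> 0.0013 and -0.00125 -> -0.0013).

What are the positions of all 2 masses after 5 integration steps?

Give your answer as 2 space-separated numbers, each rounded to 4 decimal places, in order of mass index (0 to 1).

Step 0: x=[6.0000 14.0000] v=[0.0000 0.0000]
Step 1: x=[6.2500 13.8750] v=[1.0000 -0.5000]
Step 2: x=[6.6719 13.6484] v=[1.6875 -0.9063]
Step 3: x=[7.1319 13.3608] v=[1.8398 -1.1504]
Step 4: x=[7.4790 13.0589] v=[1.3883 -1.2076]
Step 5: x=[7.5887 12.7833] v=[0.4388 -1.1026]

Answer: 7.5887 12.7833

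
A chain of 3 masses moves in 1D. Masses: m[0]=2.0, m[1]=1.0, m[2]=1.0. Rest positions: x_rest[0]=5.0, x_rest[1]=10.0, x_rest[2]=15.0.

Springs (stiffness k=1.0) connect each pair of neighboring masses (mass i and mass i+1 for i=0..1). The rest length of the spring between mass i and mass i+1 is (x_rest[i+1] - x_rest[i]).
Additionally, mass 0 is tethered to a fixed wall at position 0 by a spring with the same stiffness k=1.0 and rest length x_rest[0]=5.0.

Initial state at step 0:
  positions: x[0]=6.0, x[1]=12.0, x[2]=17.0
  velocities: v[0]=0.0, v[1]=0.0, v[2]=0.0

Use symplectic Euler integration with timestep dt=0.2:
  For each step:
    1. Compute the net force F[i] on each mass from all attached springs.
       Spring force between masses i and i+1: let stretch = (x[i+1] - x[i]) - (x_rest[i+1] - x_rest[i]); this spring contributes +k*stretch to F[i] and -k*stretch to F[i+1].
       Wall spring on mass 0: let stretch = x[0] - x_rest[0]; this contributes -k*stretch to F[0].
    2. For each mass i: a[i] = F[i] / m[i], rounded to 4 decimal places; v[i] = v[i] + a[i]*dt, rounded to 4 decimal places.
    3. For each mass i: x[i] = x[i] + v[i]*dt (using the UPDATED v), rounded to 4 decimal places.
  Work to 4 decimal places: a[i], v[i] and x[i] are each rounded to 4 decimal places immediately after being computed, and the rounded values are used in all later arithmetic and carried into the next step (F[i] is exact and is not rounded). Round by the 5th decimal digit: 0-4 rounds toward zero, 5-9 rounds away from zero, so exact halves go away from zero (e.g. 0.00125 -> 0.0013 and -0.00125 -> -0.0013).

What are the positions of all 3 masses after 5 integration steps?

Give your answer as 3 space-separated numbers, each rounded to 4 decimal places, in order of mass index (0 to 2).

Answer: 5.9746 11.5024 16.9492

Derivation:
Step 0: x=[6.0000 12.0000 17.0000] v=[0.0000 0.0000 0.0000]
Step 1: x=[6.0000 11.9600 17.0000] v=[0.0000 -0.2000 0.0000]
Step 2: x=[5.9992 11.8832 16.9984] v=[-0.0040 -0.3840 -0.0080]
Step 3: x=[5.9961 11.7756 16.9922] v=[-0.0155 -0.5378 -0.0310]
Step 4: x=[5.9887 11.6455 16.9773] v=[-0.0372 -0.6504 -0.0743]
Step 5: x=[5.9746 11.5024 16.9492] v=[-0.0704 -0.7154 -0.1407]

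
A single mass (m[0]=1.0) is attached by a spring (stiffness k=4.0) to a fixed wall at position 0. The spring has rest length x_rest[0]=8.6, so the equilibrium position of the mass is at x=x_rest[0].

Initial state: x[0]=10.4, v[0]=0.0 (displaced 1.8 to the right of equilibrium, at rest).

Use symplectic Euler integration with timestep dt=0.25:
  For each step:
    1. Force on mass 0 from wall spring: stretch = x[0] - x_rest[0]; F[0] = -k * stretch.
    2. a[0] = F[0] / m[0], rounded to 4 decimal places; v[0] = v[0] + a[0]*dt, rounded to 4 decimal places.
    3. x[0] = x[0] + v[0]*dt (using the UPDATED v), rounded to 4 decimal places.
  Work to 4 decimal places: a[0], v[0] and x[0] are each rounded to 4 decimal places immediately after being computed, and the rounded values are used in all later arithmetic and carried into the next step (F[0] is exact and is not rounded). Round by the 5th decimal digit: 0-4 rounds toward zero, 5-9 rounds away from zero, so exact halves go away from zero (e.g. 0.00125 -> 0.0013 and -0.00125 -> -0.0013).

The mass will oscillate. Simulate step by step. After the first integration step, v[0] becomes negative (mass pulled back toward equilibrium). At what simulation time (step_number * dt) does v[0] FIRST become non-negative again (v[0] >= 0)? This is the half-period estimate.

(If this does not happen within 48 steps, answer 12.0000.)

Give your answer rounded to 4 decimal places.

Step 0: x=[10.4000] v=[0.0000]
Step 1: x=[9.9500] v=[-1.8000]
Step 2: x=[9.1625] v=[-3.1500]
Step 3: x=[8.2344] v=[-3.7125]
Step 4: x=[7.3977] v=[-3.3469]
Step 5: x=[6.8616] v=[-2.1446]
Step 6: x=[6.7601] v=[-0.4062]
Step 7: x=[7.1185] v=[1.4337]
First v>=0 after going negative at step 7, time=1.7500

Answer: 1.7500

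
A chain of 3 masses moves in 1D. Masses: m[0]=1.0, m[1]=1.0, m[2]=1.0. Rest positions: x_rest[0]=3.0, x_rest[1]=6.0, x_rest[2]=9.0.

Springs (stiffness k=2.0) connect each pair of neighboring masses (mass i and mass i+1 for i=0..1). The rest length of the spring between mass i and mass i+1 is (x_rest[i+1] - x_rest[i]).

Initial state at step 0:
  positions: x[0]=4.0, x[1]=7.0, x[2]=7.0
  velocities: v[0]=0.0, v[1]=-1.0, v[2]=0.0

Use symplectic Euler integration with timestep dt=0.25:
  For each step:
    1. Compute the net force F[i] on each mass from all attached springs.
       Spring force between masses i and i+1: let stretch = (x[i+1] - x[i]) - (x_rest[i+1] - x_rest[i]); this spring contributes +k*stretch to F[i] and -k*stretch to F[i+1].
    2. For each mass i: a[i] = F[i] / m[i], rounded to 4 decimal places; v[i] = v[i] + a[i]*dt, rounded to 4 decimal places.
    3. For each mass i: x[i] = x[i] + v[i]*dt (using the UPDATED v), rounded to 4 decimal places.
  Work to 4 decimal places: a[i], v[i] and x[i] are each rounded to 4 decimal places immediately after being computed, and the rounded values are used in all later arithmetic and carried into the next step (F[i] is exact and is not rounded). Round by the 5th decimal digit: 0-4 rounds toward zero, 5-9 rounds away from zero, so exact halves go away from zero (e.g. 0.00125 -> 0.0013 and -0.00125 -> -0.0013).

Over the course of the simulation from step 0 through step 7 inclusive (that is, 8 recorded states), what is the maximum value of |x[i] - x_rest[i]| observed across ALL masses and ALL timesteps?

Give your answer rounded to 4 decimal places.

Answer: 2.0486

Derivation:
Step 0: x=[4.0000 7.0000 7.0000] v=[0.0000 -1.0000 0.0000]
Step 1: x=[4.0000 6.3750 7.3750] v=[0.0000 -2.5000 1.5000]
Step 2: x=[3.9219 5.5781 8.0000] v=[-0.3125 -3.1875 2.5000]
Step 3: x=[3.6758 4.8769 8.6973] v=[-0.9844 -2.8047 2.7891]
Step 4: x=[3.2048 4.5031 9.2920] v=[-1.8839 -1.4951 2.3789]
Step 5: x=[2.5211 4.5657 9.6631] v=[-2.7348 0.2502 1.4845]
Step 6: x=[1.7180 5.0099 9.7721] v=[-3.2125 1.7766 0.4358]
Step 7: x=[0.9514 5.6379 9.6608] v=[-3.0666 2.5118 -0.4453]
Max displacement = 2.0486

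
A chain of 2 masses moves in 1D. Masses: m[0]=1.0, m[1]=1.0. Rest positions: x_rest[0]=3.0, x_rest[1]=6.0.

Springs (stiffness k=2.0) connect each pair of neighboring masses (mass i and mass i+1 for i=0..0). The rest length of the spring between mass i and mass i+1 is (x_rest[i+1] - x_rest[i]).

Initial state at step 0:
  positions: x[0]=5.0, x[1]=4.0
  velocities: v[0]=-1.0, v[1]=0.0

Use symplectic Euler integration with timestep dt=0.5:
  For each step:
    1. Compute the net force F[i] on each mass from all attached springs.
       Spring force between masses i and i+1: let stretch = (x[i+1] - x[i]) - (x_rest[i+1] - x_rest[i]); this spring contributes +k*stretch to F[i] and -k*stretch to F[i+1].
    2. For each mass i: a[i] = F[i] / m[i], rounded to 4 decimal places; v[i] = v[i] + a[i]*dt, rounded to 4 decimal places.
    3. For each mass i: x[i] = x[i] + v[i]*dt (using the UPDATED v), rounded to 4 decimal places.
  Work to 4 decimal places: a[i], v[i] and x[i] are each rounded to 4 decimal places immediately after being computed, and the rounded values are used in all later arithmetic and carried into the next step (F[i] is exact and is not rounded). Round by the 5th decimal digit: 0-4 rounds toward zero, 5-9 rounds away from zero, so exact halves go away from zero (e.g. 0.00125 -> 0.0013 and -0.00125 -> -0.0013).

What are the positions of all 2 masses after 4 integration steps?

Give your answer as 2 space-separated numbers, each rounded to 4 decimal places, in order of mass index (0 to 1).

Answer: 2.2500 4.7500

Derivation:
Step 0: x=[5.0000 4.0000] v=[-1.0000 0.0000]
Step 1: x=[2.5000 6.0000] v=[-5.0000 4.0000]
Step 2: x=[0.2500 7.7500] v=[-4.5000 3.5000]
Step 3: x=[0.2500 7.2500] v=[0.0000 -1.0000]
Step 4: x=[2.2500 4.7500] v=[4.0000 -5.0000]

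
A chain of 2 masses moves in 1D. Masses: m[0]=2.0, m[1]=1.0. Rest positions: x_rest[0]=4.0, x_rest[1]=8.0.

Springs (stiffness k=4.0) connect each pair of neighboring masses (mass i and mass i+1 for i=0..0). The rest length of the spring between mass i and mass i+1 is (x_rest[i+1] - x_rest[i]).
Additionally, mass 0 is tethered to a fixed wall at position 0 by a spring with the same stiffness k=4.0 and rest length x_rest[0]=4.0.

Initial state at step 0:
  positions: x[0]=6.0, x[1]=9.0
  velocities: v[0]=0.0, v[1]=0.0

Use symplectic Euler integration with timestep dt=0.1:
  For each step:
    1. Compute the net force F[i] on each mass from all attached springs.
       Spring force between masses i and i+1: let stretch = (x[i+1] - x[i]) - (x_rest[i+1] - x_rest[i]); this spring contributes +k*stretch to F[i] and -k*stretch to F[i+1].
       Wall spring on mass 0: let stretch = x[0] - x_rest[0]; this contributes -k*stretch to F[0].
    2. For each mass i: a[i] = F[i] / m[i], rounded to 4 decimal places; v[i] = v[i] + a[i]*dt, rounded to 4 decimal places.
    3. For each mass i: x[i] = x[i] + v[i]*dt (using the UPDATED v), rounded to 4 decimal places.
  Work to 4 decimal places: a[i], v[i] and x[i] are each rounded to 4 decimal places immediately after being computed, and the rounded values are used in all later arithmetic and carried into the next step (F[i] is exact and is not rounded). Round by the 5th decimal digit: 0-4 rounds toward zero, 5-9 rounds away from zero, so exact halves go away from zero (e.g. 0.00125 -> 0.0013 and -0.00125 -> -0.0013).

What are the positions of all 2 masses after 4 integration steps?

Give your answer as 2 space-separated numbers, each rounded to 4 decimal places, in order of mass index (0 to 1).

Step 0: x=[6.0000 9.0000] v=[0.0000 0.0000]
Step 1: x=[5.9400 9.0400] v=[-0.6000 0.4000]
Step 2: x=[5.8232 9.1160] v=[-1.1680 0.7600]
Step 3: x=[5.6558 9.2203] v=[-1.6741 1.0429]
Step 4: x=[5.4466 9.3420] v=[-2.0924 1.2171]

Answer: 5.4466 9.3420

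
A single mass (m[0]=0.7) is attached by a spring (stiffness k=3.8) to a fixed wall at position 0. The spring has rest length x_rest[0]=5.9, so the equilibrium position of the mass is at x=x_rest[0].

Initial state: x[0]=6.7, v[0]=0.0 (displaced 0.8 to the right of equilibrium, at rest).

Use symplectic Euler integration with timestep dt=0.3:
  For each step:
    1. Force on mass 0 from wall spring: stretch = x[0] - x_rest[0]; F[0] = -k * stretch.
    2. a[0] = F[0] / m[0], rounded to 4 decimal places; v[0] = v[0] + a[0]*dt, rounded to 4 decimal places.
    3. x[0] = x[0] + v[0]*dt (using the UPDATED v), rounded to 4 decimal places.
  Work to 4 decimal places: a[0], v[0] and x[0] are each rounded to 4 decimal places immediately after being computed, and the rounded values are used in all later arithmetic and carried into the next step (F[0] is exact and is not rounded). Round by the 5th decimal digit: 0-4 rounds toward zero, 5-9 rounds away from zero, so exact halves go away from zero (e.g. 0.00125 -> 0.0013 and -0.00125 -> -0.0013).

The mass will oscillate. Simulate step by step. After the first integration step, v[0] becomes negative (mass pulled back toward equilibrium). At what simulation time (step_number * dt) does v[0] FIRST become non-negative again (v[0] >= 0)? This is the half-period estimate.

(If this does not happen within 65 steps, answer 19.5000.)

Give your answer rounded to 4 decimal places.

Step 0: x=[6.7000] v=[0.0000]
Step 1: x=[6.3091] v=[-1.3029]
Step 2: x=[5.7184] v=[-1.9691]
Step 3: x=[5.2164] v=[-1.6734]
Step 4: x=[5.0484] v=[-0.5601]
Step 5: x=[5.2964] v=[0.8268]
First v>=0 after going negative at step 5, time=1.5000

Answer: 1.5000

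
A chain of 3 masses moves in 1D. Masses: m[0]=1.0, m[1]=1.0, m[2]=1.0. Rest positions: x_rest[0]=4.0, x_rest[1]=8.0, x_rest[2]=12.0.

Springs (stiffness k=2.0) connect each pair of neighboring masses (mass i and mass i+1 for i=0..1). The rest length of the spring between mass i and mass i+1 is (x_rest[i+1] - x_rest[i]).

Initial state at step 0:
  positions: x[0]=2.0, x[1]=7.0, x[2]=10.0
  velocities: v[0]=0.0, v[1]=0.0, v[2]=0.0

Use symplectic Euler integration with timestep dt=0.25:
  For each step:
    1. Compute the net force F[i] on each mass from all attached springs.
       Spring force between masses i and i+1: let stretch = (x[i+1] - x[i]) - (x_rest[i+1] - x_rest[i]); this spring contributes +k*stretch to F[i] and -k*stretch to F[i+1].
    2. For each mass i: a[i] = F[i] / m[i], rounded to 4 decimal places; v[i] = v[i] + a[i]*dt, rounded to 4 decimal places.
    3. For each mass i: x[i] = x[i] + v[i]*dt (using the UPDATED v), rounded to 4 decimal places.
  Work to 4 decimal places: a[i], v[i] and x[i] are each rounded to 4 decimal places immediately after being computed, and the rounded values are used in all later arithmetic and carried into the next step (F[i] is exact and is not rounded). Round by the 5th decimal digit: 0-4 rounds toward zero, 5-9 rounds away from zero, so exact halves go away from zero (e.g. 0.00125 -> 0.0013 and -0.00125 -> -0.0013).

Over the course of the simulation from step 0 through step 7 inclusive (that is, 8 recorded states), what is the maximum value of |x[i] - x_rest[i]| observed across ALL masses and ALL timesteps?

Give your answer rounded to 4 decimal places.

Step 0: x=[2.0000 7.0000 10.0000] v=[0.0000 0.0000 0.0000]
Step 1: x=[2.1250 6.7500 10.1250] v=[0.5000 -1.0000 0.5000]
Step 2: x=[2.3281 6.3438 10.3281] v=[0.8125 -1.6250 0.8125]
Step 3: x=[2.5332 5.9336 10.5332] v=[0.8204 -1.6407 0.8204]
Step 4: x=[2.6634 5.6733 10.6634] v=[0.5206 -1.0411 0.5206]
Step 5: x=[2.6698 5.6606 10.6698] v=[0.0256 -0.0510 0.0256]
Step 6: x=[2.5501 5.9002 10.5501] v=[-0.4790 0.9582 -0.4790]
Step 7: x=[2.3491 6.3022 10.3491] v=[-0.8040 1.6081 -0.8040]
Max displacement = 2.3394

Answer: 2.3394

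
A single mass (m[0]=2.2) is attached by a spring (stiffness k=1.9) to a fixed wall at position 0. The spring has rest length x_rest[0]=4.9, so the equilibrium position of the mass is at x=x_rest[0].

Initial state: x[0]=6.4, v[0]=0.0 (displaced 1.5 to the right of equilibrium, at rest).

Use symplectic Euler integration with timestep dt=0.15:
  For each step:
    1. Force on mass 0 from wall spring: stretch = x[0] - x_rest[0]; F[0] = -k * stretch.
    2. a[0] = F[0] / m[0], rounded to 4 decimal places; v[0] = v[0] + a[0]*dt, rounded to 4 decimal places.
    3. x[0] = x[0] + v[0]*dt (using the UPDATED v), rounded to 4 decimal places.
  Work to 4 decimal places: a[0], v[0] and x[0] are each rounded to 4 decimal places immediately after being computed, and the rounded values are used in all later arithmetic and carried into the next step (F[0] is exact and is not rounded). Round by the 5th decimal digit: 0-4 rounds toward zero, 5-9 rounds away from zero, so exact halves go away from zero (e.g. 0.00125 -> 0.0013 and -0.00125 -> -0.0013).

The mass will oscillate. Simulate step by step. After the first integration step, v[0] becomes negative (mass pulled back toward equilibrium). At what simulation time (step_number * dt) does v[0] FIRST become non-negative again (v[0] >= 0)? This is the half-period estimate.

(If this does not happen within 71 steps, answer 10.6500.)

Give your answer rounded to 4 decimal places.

Answer: 3.4500

Derivation:
Step 0: x=[6.4000] v=[0.0000]
Step 1: x=[6.3709] v=[-0.1943]
Step 2: x=[6.3132] v=[-0.3848]
Step 3: x=[6.2280] v=[-0.5679]
Step 4: x=[6.1170] v=[-0.7399]
Step 5: x=[5.9824] v=[-0.8976]
Step 6: x=[5.8267] v=[-1.0378]
Step 7: x=[5.6530] v=[-1.1578]
Step 8: x=[5.4647] v=[-1.2553]
Step 9: x=[5.2654] v=[-1.3285]
Step 10: x=[5.0590] v=[-1.3758]
Step 11: x=[4.8495] v=[-1.3964]
Step 12: x=[4.6410] v=[-1.3899]
Step 13: x=[4.4376] v=[-1.3563]
Step 14: x=[4.2431] v=[-1.2964]
Step 15: x=[4.0614] v=[-1.2113]
Step 16: x=[3.8960] v=[-1.1027]
Step 17: x=[3.7501] v=[-0.9726]
Step 18: x=[3.6266] v=[-0.8236]
Step 19: x=[3.5278] v=[-0.6586]
Step 20: x=[3.4557] v=[-0.4808]
Step 21: x=[3.4116] v=[-0.2937]
Step 22: x=[3.3965] v=[-0.1009]
Step 23: x=[3.4106] v=[0.0939]
First v>=0 after going negative at step 23, time=3.4500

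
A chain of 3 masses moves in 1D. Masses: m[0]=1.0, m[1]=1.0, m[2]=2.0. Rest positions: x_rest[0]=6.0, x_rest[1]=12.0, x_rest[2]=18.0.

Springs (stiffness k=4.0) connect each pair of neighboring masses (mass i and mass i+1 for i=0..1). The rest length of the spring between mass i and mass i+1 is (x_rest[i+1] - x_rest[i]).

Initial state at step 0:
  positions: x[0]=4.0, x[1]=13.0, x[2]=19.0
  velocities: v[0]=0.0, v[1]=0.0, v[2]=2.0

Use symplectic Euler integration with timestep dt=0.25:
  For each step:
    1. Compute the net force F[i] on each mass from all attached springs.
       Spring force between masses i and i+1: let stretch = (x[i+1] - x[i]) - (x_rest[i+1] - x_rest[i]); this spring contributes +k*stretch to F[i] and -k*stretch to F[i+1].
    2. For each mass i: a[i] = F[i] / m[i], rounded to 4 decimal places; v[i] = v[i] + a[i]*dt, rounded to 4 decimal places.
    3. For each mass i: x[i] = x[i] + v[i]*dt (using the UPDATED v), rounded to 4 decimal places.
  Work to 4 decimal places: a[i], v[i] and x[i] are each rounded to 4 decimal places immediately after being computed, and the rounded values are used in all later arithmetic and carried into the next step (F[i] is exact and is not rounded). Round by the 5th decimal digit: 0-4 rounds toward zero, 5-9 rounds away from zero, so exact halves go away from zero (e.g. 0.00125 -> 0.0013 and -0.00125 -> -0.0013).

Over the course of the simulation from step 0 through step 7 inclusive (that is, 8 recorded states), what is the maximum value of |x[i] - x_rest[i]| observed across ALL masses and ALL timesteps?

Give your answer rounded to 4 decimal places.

Step 0: x=[4.0000 13.0000 19.0000] v=[0.0000 0.0000 2.0000]
Step 1: x=[4.7500 12.2500 19.5000] v=[3.0000 -3.0000 2.0000]
Step 2: x=[5.8750 11.4375 19.8438] v=[4.5000 -3.2500 1.3750]
Step 3: x=[6.8906 11.3360 19.8868] v=[4.0625 -0.4062 0.1719]
Step 4: x=[7.5176 12.2608 19.6109] v=[2.5079 3.6992 -1.1035]
Step 5: x=[7.8304 13.8373 19.1663] v=[1.2511 6.3061 -1.7786]
Step 6: x=[8.1449 15.2444 18.8055] v=[1.2580 5.6282 -1.4431]
Step 7: x=[8.7343 15.7669 18.7496] v=[2.3575 2.0898 -0.2237]
Max displacement = 3.7669

Answer: 3.7669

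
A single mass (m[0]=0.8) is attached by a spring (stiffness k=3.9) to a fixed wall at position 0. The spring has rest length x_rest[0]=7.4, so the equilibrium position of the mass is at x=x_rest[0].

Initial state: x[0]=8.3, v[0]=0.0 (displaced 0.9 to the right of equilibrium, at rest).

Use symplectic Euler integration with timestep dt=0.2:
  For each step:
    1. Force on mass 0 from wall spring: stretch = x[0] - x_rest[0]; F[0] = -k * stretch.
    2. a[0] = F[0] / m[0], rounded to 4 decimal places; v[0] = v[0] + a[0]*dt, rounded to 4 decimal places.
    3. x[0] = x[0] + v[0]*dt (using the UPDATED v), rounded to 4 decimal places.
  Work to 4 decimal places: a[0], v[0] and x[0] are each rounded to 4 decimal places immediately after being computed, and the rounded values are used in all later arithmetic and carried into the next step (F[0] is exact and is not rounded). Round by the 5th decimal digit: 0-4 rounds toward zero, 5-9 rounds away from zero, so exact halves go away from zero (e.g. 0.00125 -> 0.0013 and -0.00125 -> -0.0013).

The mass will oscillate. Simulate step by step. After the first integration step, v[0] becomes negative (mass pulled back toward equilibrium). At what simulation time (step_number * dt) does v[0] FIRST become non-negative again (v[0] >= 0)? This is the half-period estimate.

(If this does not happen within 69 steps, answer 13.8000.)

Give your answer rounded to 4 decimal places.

Answer: 1.6000

Derivation:
Step 0: x=[8.3000] v=[0.0000]
Step 1: x=[8.1245] v=[-0.8775]
Step 2: x=[7.8077] v=[-1.5839]
Step 3: x=[7.4114] v=[-1.9814]
Step 4: x=[7.0129] v=[-1.9925]
Step 5: x=[6.6899] v=[-1.6151]
Step 6: x=[6.5053] v=[-0.9228]
Step 7: x=[6.4952] v=[-0.0505]
Step 8: x=[6.6615] v=[0.8317]
First v>=0 after going negative at step 8, time=1.6000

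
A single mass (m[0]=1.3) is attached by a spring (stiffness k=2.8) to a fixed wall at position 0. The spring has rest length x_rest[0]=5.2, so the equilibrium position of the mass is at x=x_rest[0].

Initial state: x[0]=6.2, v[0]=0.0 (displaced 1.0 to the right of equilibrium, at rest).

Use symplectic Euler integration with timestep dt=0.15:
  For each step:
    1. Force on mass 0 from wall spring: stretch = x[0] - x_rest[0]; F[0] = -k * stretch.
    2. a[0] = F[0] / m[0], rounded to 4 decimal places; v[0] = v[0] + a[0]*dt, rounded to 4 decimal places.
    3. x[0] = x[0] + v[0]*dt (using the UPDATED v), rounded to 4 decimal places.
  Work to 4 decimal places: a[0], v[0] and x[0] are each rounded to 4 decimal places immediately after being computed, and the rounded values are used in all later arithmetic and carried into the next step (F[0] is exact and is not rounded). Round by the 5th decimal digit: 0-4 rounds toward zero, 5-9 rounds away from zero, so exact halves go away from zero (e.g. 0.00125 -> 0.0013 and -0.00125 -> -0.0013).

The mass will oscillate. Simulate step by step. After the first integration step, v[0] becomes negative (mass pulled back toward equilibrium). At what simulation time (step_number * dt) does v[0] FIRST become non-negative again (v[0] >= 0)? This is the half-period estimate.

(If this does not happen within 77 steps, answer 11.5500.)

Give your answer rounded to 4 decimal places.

Answer: 2.2500

Derivation:
Step 0: x=[6.2000] v=[0.0000]
Step 1: x=[6.1515] v=[-0.3231]
Step 2: x=[6.0569] v=[-0.6305]
Step 3: x=[5.9208] v=[-0.9073]
Step 4: x=[5.7498] v=[-1.1402]
Step 5: x=[5.5521] v=[-1.3178]
Step 6: x=[5.3374] v=[-1.4316]
Step 7: x=[5.1160] v=[-1.4760]
Step 8: x=[4.8987] v=[-1.4489]
Step 9: x=[4.6960] v=[-1.3516]
Step 10: x=[4.5177] v=[-1.1888]
Step 11: x=[4.3724] v=[-0.9684]
Step 12: x=[4.2673] v=[-0.7010]
Step 13: x=[4.2073] v=[-0.3997]
Step 14: x=[4.1955] v=[-0.0790]
Step 15: x=[4.2323] v=[0.2455]
First v>=0 after going negative at step 15, time=2.2500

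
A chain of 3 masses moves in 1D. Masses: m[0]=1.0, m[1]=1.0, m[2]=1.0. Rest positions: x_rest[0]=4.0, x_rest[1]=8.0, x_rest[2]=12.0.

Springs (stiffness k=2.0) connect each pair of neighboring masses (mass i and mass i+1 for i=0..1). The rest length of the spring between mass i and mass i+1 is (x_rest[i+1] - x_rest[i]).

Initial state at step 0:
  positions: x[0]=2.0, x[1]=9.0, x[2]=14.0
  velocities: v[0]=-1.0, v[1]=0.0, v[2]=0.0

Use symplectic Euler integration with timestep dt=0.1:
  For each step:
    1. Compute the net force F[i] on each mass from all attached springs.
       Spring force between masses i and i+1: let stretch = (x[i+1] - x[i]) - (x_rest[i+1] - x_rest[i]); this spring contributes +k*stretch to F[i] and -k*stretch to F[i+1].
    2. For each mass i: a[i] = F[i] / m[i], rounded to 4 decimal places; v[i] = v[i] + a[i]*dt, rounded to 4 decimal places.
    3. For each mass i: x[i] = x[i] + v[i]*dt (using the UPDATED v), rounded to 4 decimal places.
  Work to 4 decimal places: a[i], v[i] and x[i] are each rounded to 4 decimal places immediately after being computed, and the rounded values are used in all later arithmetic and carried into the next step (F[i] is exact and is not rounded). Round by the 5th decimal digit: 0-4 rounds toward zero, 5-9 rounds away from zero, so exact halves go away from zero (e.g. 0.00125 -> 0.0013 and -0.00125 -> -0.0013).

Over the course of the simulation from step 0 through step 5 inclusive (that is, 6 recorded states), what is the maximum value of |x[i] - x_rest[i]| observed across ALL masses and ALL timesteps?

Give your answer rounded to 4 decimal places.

Step 0: x=[2.0000 9.0000 14.0000] v=[-1.0000 0.0000 0.0000]
Step 1: x=[1.9600 8.9600 13.9800] v=[-0.4000 -0.4000 -0.2000]
Step 2: x=[1.9800 8.8804 13.9396] v=[0.2000 -0.7960 -0.4040]
Step 3: x=[2.0580 8.7640 13.8780] v=[0.7801 -1.1642 -0.6158]
Step 4: x=[2.1901 8.6157 13.7941] v=[1.3213 -1.4826 -0.8386]
Step 5: x=[2.3707 8.4425 13.6867] v=[1.8064 -1.7320 -1.0743]
Max displacement = 2.0400

Answer: 2.0400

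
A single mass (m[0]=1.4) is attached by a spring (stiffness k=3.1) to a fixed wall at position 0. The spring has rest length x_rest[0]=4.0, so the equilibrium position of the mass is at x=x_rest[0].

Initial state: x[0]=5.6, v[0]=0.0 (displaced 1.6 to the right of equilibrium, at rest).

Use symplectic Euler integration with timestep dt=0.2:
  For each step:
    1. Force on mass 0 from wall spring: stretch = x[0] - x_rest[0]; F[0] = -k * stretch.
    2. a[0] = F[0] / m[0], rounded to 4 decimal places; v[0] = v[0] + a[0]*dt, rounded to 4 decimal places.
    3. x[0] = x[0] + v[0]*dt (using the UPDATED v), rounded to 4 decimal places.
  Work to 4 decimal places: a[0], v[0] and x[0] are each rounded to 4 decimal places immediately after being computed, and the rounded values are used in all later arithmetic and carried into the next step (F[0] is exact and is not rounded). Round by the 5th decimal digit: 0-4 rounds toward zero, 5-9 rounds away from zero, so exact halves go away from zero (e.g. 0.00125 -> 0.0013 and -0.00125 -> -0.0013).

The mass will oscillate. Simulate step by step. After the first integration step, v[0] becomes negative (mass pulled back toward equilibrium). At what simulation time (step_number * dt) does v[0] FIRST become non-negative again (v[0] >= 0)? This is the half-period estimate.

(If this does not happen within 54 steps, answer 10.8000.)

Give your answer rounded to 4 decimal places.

Step 0: x=[5.6000] v=[0.0000]
Step 1: x=[5.4583] v=[-0.7086]
Step 2: x=[5.1874] v=[-1.3544]
Step 3: x=[4.8114] v=[-1.8802]
Step 4: x=[4.3635] v=[-2.2395]
Step 5: x=[3.8834] v=[-2.4005]
Step 6: x=[3.4136] v=[-2.3489]
Step 7: x=[2.9958] v=[-2.0892]
Step 8: x=[2.6669] v=[-1.6445]
Step 9: x=[2.4561] v=[-1.0541]
Step 10: x=[2.3820] v=[-0.3704]
Step 11: x=[2.4512] v=[0.3461]
First v>=0 after going negative at step 11, time=2.2000

Answer: 2.2000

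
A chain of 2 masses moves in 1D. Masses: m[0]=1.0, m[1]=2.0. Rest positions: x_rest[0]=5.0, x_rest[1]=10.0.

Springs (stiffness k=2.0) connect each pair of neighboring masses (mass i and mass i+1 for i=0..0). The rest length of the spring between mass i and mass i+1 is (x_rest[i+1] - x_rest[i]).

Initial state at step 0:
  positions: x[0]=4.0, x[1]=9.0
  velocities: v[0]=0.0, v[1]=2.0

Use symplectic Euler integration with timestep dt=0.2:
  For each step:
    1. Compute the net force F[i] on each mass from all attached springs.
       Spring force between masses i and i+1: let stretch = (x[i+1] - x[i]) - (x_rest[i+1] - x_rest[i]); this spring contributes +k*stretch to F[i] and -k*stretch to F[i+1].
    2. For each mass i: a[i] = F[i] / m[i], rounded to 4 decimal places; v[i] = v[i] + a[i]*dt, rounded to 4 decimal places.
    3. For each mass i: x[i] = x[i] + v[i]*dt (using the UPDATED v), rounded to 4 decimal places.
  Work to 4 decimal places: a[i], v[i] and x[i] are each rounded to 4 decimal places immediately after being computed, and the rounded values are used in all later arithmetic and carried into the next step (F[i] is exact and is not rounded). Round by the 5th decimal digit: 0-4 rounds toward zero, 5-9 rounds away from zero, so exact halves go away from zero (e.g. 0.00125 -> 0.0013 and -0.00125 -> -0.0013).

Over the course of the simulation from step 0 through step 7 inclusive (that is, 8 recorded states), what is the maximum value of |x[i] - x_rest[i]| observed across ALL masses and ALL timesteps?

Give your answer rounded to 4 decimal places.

Answer: 1.1198

Derivation:
Step 0: x=[4.0000 9.0000] v=[0.0000 2.0000]
Step 1: x=[4.0000 9.4000] v=[0.0000 2.0000]
Step 2: x=[4.0320 9.7840] v=[0.1600 1.9200]
Step 3: x=[4.1242 10.1379] v=[0.4608 1.7696]
Step 4: x=[4.2975 10.4513] v=[0.8663 1.5669]
Step 5: x=[4.5631 10.7185] v=[1.3278 1.3361]
Step 6: x=[4.9211 10.9395] v=[1.7900 1.1050]
Step 7: x=[5.3606 11.1198] v=[2.1974 0.9013]
Max displacement = 1.1198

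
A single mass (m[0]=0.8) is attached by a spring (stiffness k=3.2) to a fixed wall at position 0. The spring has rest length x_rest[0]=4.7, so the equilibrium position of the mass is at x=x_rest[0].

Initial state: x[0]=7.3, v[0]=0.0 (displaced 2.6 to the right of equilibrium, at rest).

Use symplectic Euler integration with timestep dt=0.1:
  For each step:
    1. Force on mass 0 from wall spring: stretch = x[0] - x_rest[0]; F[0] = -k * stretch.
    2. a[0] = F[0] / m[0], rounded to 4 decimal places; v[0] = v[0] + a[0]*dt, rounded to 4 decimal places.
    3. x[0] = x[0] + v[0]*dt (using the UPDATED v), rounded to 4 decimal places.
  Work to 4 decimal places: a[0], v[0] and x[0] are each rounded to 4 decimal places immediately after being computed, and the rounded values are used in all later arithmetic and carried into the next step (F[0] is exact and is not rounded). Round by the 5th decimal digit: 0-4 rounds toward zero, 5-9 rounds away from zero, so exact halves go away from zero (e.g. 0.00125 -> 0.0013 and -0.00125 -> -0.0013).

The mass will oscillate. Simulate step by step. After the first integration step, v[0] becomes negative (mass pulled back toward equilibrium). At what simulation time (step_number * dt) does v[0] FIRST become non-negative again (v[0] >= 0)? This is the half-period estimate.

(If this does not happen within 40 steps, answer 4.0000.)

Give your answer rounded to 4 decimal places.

Answer: 1.6000

Derivation:
Step 0: x=[7.3000] v=[0.0000]
Step 1: x=[7.1960] v=[-1.0400]
Step 2: x=[6.9922] v=[-2.0384]
Step 3: x=[6.6967] v=[-2.9553]
Step 4: x=[6.3213] v=[-3.7540]
Step 5: x=[5.8811] v=[-4.4025]
Step 6: x=[5.3936] v=[-4.8749]
Step 7: x=[4.8784] v=[-5.1523]
Step 8: x=[4.3560] v=[-5.2237]
Step 9: x=[3.8474] v=[-5.0861]
Step 10: x=[3.3729] v=[-4.7451]
Step 11: x=[2.9515] v=[-4.2143]
Step 12: x=[2.6000] v=[-3.5149]
Step 13: x=[2.3325] v=[-2.6749]
Step 14: x=[2.1597] v=[-1.7279]
Step 15: x=[2.0885] v=[-0.7118]
Step 16: x=[2.1218] v=[0.3328]
First v>=0 after going negative at step 16, time=1.6000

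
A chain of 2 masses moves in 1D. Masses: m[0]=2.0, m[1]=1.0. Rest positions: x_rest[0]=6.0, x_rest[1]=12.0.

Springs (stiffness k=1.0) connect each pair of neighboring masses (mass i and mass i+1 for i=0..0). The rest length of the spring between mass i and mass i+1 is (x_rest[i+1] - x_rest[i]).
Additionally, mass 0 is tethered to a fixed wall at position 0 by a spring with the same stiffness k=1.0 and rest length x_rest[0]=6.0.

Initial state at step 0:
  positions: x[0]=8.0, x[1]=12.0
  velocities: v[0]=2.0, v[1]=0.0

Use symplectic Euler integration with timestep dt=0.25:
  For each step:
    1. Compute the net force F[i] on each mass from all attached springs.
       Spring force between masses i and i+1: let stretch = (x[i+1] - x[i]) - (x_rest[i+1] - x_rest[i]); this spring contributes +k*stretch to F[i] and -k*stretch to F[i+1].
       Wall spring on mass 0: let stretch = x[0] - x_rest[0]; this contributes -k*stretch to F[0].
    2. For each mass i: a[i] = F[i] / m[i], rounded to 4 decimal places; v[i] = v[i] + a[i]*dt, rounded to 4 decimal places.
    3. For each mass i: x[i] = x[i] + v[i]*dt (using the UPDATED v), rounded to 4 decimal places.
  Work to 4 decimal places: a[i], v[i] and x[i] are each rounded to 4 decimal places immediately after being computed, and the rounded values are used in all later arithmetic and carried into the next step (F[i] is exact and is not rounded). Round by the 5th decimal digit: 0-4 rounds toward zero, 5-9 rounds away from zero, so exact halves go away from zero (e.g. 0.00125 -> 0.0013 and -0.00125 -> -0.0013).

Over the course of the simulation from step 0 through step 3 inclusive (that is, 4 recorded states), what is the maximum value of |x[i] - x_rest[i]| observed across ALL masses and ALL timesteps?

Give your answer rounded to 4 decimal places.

Answer: 2.6854

Derivation:
Step 0: x=[8.0000 12.0000] v=[2.0000 0.0000]
Step 1: x=[8.3750 12.1250] v=[1.5000 0.5000]
Step 2: x=[8.6055 12.3906] v=[0.9219 1.0625]
Step 3: x=[8.6854 12.7947] v=[0.3194 1.6162]
Max displacement = 2.6854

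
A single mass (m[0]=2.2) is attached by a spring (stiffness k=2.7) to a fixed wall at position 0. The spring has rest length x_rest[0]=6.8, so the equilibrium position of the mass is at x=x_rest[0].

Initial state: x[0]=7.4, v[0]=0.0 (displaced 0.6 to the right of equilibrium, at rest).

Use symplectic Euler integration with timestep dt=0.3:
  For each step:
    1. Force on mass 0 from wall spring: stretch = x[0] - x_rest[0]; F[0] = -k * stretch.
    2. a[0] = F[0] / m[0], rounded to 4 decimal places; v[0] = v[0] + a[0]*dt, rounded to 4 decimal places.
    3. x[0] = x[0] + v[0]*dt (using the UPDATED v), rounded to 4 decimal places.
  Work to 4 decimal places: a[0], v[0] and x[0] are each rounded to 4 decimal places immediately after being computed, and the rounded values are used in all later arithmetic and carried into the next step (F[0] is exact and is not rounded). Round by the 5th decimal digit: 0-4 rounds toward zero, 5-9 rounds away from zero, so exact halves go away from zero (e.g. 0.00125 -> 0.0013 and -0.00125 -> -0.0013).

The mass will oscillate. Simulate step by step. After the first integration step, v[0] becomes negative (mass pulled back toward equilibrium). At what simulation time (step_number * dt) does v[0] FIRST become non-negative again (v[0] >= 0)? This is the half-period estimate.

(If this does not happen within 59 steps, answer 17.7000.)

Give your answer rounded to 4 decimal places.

Step 0: x=[7.4000] v=[0.0000]
Step 1: x=[7.3337] v=[-0.2209]
Step 2: x=[7.2085] v=[-0.4174]
Step 3: x=[7.0382] v=[-0.5678]
Step 4: x=[6.8416] v=[-0.6555]
Step 5: x=[6.6404] v=[-0.6708]
Step 6: x=[6.4568] v=[-0.6120]
Step 7: x=[6.3111] v=[-0.4856]
Step 8: x=[6.2194] v=[-0.3056]
Step 9: x=[6.1919] v=[-0.0918]
Step 10: x=[6.2315] v=[0.1321]
First v>=0 after going negative at step 10, time=3.0000

Answer: 3.0000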